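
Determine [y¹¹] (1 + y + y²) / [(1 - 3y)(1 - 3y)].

2972133

The denominator gives the recurrence a_n = 6a_(n−1) − 9a_(n−2) for n ≥ 3; the numerator fixes a_0 = 1, a_1 = 7, a_2 = 34.
Iterating: 1, 7, 34, 141, 540, 1971, 6966, 24057, 81648, 273375, 905418, 2972133, so a_11 = 2972133.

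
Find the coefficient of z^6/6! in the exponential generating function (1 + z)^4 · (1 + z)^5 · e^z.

207775

The EGF product rule gives c_6 = Σ_{k_1+k_2+k_3=6} C(6; k_1,k_2,k_3) · ∏ g_i(k_i), where (1+z)^4 gives the falling factorial (4)_k; (1+z)^5 gives the falling factorial (5)_k; e^z gives (1)^k.
g_1(k) for k = 0…6: 1, 4, 12, 24, 24, 0, 0.
g_2(k) for k = 0…6: 1, 5, 20, 60, 120, 120, 0.
g_3(k) for k = 0…6: 1, 1, 1, 1, 1, 1, 1.
First combine the last two factors: h(k) = Σ_j C(k,j)·g_2(j)·g_3(k−j) for k = 0…6: 1, 6, 31, 136, 501, 1546, 4051.
c_6 = Σ_k C(6,k)·g_1(k)·h(6−k) = 1·1·4051 + 6·4·1546 + 15·12·501 + 20·24·136 + 15·24·31 = 4051 + 37104 + 90180 + 65280 + 11160 = 207775.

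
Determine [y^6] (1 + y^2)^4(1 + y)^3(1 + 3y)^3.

(1 + y^2)^4 has coefficients 1,0,4,0,6,0,4 for degrees 0…6.
(1 + y)^3 has coefficients 1,3,3,1,0,0,0 for degrees 0…6.
Finally multiplying by (1 + 3y)^3, the product of all factors after the first has coefficients 1,12,57,136,171,108,27 for degrees 0…6.
[y^6] = 1·27 + 4·171 + 6·57 + 4·1 = 1057.

1057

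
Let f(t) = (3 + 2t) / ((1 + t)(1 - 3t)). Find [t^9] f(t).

54128

Partial fractions give a closed form: a_n = (1/4)·(-1)^n + (11/4)·3^n.
At n = 9: a_9 = 54128.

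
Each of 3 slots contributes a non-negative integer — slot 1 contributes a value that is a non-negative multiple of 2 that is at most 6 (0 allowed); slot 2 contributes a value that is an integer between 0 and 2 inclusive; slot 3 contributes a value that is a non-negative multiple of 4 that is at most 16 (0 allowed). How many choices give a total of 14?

4

The generating function for the choices is (1 + t² + t⁴ + t⁶)·(1 + t + t²)·(1 + t⁴ + t⁸ + t¹² + t¹⁶); the count is [t¹⁴].
(1 + t² + t⁴ + t⁶) has coefficients 1,0,1,0,1,0,1 for degrees 0…6.
(1 + t + t²) has coefficients 1,1,1,0,0,0,0,0,0,0,0,0,0,0,0 for degrees 0…14.
Finally multiplying by (1 + t⁴ + t⁸ + t¹² + t¹⁶), the product of all factors after the first has coefficients 1,1,1,0,1,1,1,0,1,1,1,0,1,1,1 for degrees 0…14.
[t¹⁴] = 1·1 + 1·1 + 1·1 + 1·1 = 4.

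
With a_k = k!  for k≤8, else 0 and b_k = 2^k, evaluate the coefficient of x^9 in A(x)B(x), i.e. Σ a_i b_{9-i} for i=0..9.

110656

Write out a_i and b_{9-i} for i = 0,…,9 and sum the products.
Σ = 1·512 + 1·256 + 2·128 + 6·64 + 24·32 + 120·16 + 720·8 + 5040·4 + 40320·2 + 0·1 = 110656.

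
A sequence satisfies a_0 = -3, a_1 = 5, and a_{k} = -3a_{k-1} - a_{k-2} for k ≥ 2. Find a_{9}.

The ordinary generating function has denominator 1 + 3z + z^2.
Iterating the recurrence: a_0,…,a_{9} = -3, 5, -12, 31, -81, 212, -555, 1453, -3804, 9959.

9959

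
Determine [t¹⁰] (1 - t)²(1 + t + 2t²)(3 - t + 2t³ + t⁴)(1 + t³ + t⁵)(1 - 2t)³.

-206

(1 - t)² has coefficients 1,-2,1 for degrees 0…2.
(1 + t + 2t²) has coefficients 1,1,2,0,0,0,0,0,0,0,0 for degrees 0…10.
Multiplying by (3 - t + 2t³ + t⁴) gives running coefficients 3,2,5,0,3,5,2,0,0,0,0 for degrees 0…10.
Multiplying by (1 + t³ + t⁵) gives running coefficients 3,2,5,3,5,13,4,8,5,5,5 for degrees 0…10.
Finally multiplying by (1 - 2t)³, the product of all factors after the first has coefficients 3,-16,29,-27,31,-21,-38,100,-99,39,-29 for degrees 0…10.
[t¹⁰] = 1·(-29) − 2·39 + 1·(-99) = -206.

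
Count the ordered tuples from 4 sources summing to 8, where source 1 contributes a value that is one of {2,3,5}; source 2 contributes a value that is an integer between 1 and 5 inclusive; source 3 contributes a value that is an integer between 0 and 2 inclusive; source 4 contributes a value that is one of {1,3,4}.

The generating function for the choices is (y² + y³ + y⁵)·(y + y² + y³ + y⁴ + y⁵)·(1 + y + y²)·(y + y³ + y⁴); the count is [y⁸].
(y² + y³ + y⁵) has coefficients 0,0,1,1,0,1 for degrees 0…5.
(y + y² + y³ + y⁴ + y⁵) has coefficients 0,1,1,1,1,1,0,0,0 for degrees 0…8.
Multiplying by (1 + y + y²) gives running coefficients 0,1,2,3,3,3,2,1,0 for degrees 0…8.
Finally multiplying by (y + y³ + y⁴), the product of all factors after the first has coefficients 0,0,1,2,4,6,8,8,7 for degrees 0…8.
[y⁸] = 1·8 + 1·6 + 1·2 = 16.

16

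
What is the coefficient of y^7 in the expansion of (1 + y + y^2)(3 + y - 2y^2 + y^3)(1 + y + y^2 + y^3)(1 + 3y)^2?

(1 + y + y^2) has coefficients 1,1,1 for degrees 0…2.
(3 + y - 2y^2 + y^3) has coefficients 3,1,-2,1,0,0,0,0 for degrees 0…7.
Multiplying by (1 + y + y^2 + y^3) gives running coefficients 3,4,2,3,0,-1,1,0 for degrees 0…7.
Finally multiplying by (1 + 3y)^2, the product of all factors after the first has coefficients 3,22,53,51,36,26,-5,-3 for degrees 0…7.
[y^7] = 1·(-3) + 1·(-5) + 1·26 = 18.

18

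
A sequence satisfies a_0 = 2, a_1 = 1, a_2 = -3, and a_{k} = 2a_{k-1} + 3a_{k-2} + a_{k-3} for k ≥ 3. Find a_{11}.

The ordinary generating function has denominator 1 - 2t - 3t^2 - t^3.
Iterating the recurrence: a_0,…,a_{11} = 2, 1, -3, -1, -10, -26, -83, -254, -783, -2411, -7425, -22866.

-22866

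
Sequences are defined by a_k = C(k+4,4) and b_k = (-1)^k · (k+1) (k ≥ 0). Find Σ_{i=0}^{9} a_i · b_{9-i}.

245

The convolution is the x^9 coefficient of A(x)B(x).
Σ = 1·(-10) + 5·9 + 15·(-8) + 35·7 + 70·(-6) + 126·5 + 210·(-4) + 330·3 + 495·(-2) + 715·1 = 245.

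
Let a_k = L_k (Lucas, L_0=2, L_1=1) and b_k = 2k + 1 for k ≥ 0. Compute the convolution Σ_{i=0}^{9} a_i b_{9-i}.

816

Write out a_i and b_{9-i} for i = 0,…,9 and sum the products.
Σ = 2·19 + 1·17 + 3·15 + 4·13 + 7·11 + 11·9 + 18·7 + 29·5 + 47·3 + 76·1 = 816.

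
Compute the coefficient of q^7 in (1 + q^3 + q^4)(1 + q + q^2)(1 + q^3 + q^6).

3

(1 + q^3 + q^4) has coefficients 1,0,0,1,1 for degrees 0…4.
(1 + q + q^2) has coefficients 1,1,1,0,0,0,0,0 for degrees 0…7.
Finally multiplying by (1 + q^3 + q^6), the product of all factors after the first has coefficients 1,1,1,1,1,1,1,1 for degrees 0…7.
[q^7] = 1·1 + 1·1 + 1·1 = 3.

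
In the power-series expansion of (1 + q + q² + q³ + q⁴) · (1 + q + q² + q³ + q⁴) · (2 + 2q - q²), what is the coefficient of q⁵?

(1 + q + q² + q³ + q⁴) has coefficients 1,1,1,1,1 for degrees 0…4.
(1 + q + q² + q³ + q⁴) has coefficients 1,1,1,1,1,0 for degrees 0…5.
Finally multiplying by (2 + 2q - q²), the product of all factors after the first has coefficients 2,4,3,3,3,1 for degrees 0…5.
[q⁵] = 1·1 + 1·3 + 1·3 + 1·3 + 1·4 = 14.

14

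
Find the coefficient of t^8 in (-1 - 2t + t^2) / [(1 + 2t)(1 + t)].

The denominator gives the recurrence a_n = −3a_(n−1) − 2a_(n−2) for n ≥ 3; the numerator fixes a_0 = -1, a_1 = 1, a_2 = 0.
Iterating: -1, 1, 0, -2, 6, -14, 30, -62, 126, so a_8 = 126.

126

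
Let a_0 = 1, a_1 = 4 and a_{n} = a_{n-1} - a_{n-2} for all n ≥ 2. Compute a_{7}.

4

The ordinary generating function has denominator 1 - t + t^2.
Iterating the recurrence: a_0,…,a_{7} = 1, 4, 3, -1, -4, -3, 1, 4.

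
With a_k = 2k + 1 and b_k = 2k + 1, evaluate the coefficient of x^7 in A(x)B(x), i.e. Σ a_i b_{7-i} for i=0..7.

Write out a_i and b_{7-i} for i = 0,…,7 and sum the products.
Σ = 1·15 + 3·13 + 5·11 + 7·9 + 9·7 + 11·5 + 13·3 + 15·1 = 344.

344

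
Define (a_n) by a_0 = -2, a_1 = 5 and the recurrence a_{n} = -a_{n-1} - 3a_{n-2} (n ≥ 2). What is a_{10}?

-599

The ordinary generating function has denominator 1 + x + 3x^2.
Iterating the recurrence: a_0,…,a_{10} = -2, 5, 1, -16, 13, 35, -74, -31, 253, -160, -599.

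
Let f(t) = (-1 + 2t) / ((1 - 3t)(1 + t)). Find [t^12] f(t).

Partial fractions give a closed form: a_n = (-1/4)·3^n + (-3/4)·(-1)^n.
At n = 12: a_12 = -132861.

-132861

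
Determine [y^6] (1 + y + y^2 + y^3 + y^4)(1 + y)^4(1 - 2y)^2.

(1 + y + y^2 + y^3 + y^4) has coefficients 1,1,1,1,1 for degrees 0…4.
(1 + y)^4 has coefficients 1,4,6,4,1,0,0 for degrees 0…6.
Finally multiplying by (1 - 2y)^2, the product of all factors after the first has coefficients 1,0,-6,-4,9,12,4 for degrees 0…6.
[y^6] = 1·4 + 1·12 + 1·9 + 1·(-4) + 1·(-6) = 15.

15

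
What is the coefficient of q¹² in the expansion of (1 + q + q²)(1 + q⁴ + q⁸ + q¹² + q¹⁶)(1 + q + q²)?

(1 + q + q²) has coefficients 1,1,1 for degrees 0…2.
(1 + q⁴ + q⁸ + q¹² + q¹⁶) has coefficients 1,0,0,0,1,0,0,0,1,0,0,0,1 for degrees 0…12.
Finally multiplying by (1 + q + q²), the product of all factors after the first has coefficients 1,1,1,0,1,1,1,0,1,1,1,0,1 for degrees 0…12.
[q¹²] = 1·1 + 1·0 + 1·1 = 2.

2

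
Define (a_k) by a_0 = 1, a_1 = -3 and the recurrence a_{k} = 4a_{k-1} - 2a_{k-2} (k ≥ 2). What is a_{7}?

The ordinary generating function has denominator 1 - 4y + 2y^2.
Iterating the recurrence: a_0,…,a_{7} = 1, -3, -14, -50, -172, -588, -2008, -6856.

-6856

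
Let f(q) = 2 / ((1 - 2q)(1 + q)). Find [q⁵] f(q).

42

Partial fractions give a closed form: a_n = (4/3)·2^n + (2/3)·(-1)^n.
At n = 5: a_5 = 42.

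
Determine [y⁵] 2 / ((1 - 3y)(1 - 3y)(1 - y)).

The denominator gives the recurrence a_n = 7a_(n−1) − 15a_(n−2) + 9a_(n−3) for n ≥ 3; the numerator fixes a_0 = 2, a_1 = 14, a_2 = 68.
Iterating: 2, 14, 68, 284, 1094, 4010, so a_5 = 4010.

4010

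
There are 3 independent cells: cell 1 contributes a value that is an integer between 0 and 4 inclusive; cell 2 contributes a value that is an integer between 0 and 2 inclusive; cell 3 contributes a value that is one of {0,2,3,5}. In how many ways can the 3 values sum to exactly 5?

The generating function for the choices is (1 + q + q^2 + q^3 + q^4)·(1 + q + q^2)·(1 + q^2 + q^3 + q^5); the count is [q^5].
(1 + q + q^2 + q^3 + q^4) has coefficients 1,1,1,1,1 for degrees 0…4.
(1 + q + q^2) has coefficients 1,1,1,0,0,0 for degrees 0…5.
Finally multiplying by (1 + q^2 + q^3 + q^5), the product of all factors after the first has coefficients 1,1,2,2,2,2 for degrees 0…5.
[q^5] = 1·2 + 1·2 + 1·2 + 1·2 + 1·1 = 9.

9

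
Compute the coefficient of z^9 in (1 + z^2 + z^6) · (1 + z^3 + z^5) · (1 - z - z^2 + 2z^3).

(1 + z^2 + z^6) has coefficients 1,0,1,0,0,0,1 for degrees 0…6.
(1 + z^3 + z^5) has coefficients 1,0,0,1,0,1,0,0,0,0 for degrees 0…9.
Finally multiplying by (1 - z - z^2 + 2z^3), the product of all factors after the first has coefficients 1,-1,-1,3,-1,0,1,-1,2,0 for degrees 0…9.
[z^9] = 1·0 + 1·(-1) + 1·3 = 2.

2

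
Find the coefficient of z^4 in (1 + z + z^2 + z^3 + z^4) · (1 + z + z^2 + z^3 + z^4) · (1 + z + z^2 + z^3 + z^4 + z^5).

(1 + z + z^2 + z^3 + z^4) has coefficients 1,1,1,1,1 for degrees 0…4.
(1 + z + z^2 + z^3 + z^4) has coefficients 1,1,1,1,1 for degrees 0…4.
Finally multiplying by (1 + z + z^2 + z^3 + z^4 + z^5), the product of all factors after the first has coefficients 1,2,3,4,5 for degrees 0…4.
[z^4] = 1·5 + 1·4 + 1·3 + 1·2 + 1·1 = 15.

15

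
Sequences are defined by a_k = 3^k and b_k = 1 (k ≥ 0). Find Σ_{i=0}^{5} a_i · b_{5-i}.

Write out a_i and b_{5-i} for i = 0,…,5 and sum the products.
Σ = 1·1 + 3·1 + 9·1 + 27·1 + 81·1 + 243·1 = 364.

364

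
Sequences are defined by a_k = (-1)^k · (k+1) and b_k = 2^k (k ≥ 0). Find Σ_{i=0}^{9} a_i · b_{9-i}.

224

This is [x^9] in the product of the two ordinary generating functions.
Σ = 1·512 − 2·256 + 3·128 − 4·64 + 5·32 − 6·16 + 7·8 − 8·4 + 9·2 − 10·1 = 224.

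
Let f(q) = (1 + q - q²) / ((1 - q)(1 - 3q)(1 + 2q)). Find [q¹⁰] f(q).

Partial fractions give a closed form: a_n = (-1/6)·1^n + (11/10)·3^n + (1/15)·(-2)^n.
At n = 10: a_10 = 65022.

65022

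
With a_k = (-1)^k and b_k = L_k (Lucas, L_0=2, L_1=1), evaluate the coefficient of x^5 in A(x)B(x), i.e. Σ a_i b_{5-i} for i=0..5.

4

This is [x^5] in the product of the two ordinary generating functions.
Σ = 1·11 − 1·7 + 1·4 − 1·3 + 1·1 − 1·2 = 4.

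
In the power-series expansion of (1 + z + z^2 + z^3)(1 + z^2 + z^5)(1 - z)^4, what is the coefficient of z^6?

(1 + z + z^2 + z^3) has coefficients 1,1,1,1 for degrees 0…3.
(1 + z^2 + z^5) has coefficients 1,0,1,0,0,1,0 for degrees 0…6.
Finally multiplying by (1 - z)^4, the product of all factors after the first has coefficients 1,-4,7,-8,7,-3,-3 for degrees 0…6.
[z^6] = 1·(-3) + 1·(-3) + 1·7 + 1·(-8) = -7.

-7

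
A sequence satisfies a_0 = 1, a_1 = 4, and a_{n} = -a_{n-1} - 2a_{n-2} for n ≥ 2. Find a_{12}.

The ordinary generating function has denominator 1 + z + 2z^2.
Iterating the recurrence: a_0,…,a_{12} = 1, 4, -6, -2, 14, -10, -18, 38, -2, -74, 78, 70, -226.

-226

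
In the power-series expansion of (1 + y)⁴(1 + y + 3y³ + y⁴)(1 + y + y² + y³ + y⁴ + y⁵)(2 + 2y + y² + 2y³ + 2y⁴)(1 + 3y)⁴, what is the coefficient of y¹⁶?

(1 + y)⁴ has coefficients 1,4,6,4,1 for degrees 0…4.
(1 + y + 3y³ + y⁴) has coefficients 1,1,0,3,1,0,0,0,0,0,0,0,0,0,0,0,0 for degrees 0…16.
Multiplying by (1 + y + y² + y³ + y⁴ + y⁵) gives running coefficients 1,2,2,5,6,6,5,4,4,1,0,0,0,0,0,0,0 for degrees 0…16.
Multiplying by (2 + 2y + y² + 2y³ + 2y⁴) gives running coefficients 2,6,9,18,30,37,42,46,45,36,24,17,10,2,0,0,0 for degrees 0…16.
Finally multiplying by (1 + 3y)⁴, the product of all factors after the first has coefficients 2,30,189,666,1542,2827,4779,7246,9291,10593,11256,10835,9043,6548,4344,2565,1026 for degrees 0…16.
[y¹⁶] = 1·1026 + 4·2565 + 6·4344 + 4·6548 + 1·9043 = 72585.

72585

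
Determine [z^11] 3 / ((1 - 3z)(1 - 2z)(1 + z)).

Partial fractions give a closed form: a_n = (27/4)·3^n + (-4)·2^n + (1/4)·(-1)^n.
At n = 11: a_11 = 1187550.

1187550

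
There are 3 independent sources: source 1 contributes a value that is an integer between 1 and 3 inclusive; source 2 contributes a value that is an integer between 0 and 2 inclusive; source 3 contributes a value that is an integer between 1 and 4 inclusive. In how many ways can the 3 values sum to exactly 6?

8

The generating function for the choices is (z + z^2 + z^3)·(1 + z + z^2)·(z + z^2 + z^3 + z^4); the count is [z^6].
(z + z^2 + z^3) has coefficients 0,1,1,1 for degrees 0…3.
(1 + z + z^2) has coefficients 1,1,1,0,0,0,0 for degrees 0…6.
Finally multiplying by (z + z^2 + z^3 + z^4), the product of all factors after the first has coefficients 0,1,2,3,3,2,1 for degrees 0…6.
[z^6] = 1·2 + 1·3 + 1·3 = 8.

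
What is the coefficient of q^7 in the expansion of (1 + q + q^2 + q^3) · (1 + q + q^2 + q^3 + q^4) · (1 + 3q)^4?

(1 + q + q^2 + q^3) has coefficients 1,1,1,1 for degrees 0…3.
(1 + q + q^2 + q^3 + q^4) has coefficients 1,1,1,1,1,0,0,0 for degrees 0…7.
Finally multiplying by (1 + 3q)^4, the product of all factors after the first has coefficients 1,13,67,175,256,255,243,189 for degrees 0…7.
[q^7] = 1·189 + 1·243 + 1·255 + 1·256 = 943.

943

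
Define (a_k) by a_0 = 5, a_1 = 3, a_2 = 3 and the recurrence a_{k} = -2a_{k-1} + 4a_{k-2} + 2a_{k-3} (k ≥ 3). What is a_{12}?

The ordinary generating function has denominator 1 + 2z - 4z^2 - 2z^3.
Iterating the recurrence: a_0,…,a_{12} = 5, 3, 3, 16, -14, 98, -220, 804, -2292, 7360, -22280, 69416, -213232.

-213232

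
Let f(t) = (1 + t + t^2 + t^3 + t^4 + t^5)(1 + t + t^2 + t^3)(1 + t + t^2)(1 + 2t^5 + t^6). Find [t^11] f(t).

34

(1 + t + t^2 + t^3 + t^4 + t^5) has coefficients 1,1,1,1,1,1 for degrees 0…5.
(1 + t + t^2 + t^3) has coefficients 1,1,1,1,0,0,0,0,0,0,0,0 for degrees 0…11.
Multiplying by (1 + t + t^2) gives running coefficients 1,2,3,3,2,1,0,0,0,0,0,0 for degrees 0…11.
Finally multiplying by (1 + 2t^5 + t^6), the product of all factors after the first has coefficients 1,2,3,3,2,3,5,8,9,7,4,1 for degrees 0…11.
[t^11] = 1·1 + 1·4 + 1·7 + 1·9 + 1·8 + 1·5 = 34.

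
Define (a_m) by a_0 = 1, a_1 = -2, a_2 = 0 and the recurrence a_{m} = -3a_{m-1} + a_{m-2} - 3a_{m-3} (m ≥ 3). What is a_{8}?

The ordinary generating function has denominator 1 + 3t - t^2 + 3t^3.
Iterating the recurrence: a_0,…,a_{8} = 1, -2, 0, -5, 21, -68, 240, -851, 2997.

2997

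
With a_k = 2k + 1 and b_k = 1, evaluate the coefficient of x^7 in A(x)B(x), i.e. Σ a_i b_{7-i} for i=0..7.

The convolution is the x^7 coefficient of A(x)B(x).
Σ = 1·1 + 3·1 + 5·1 + 7·1 + 9·1 + 11·1 + 13·1 + 15·1 = 64.

64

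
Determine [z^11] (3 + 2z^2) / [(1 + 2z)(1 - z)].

The denominator gives the recurrence a_n = −a_(n−1) + 2a_(n−2) for n ≥ 3; the numerator fixes a_0 = 3, a_1 = -3, a_2 = 11.
Iterating: 3, -3, 11, -17, 39, -73, 151, -297, 599, -1193, 2391, -4777, so a_11 = -4777.

-4777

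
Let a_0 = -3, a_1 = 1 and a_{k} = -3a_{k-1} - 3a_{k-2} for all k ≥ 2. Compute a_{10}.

-1215

The ordinary generating function has denominator 1 + 3z + 3z^2.
Iterating the recurrence: a_0,…,a_{10} = -3, 1, 6, -21, 45, -72, 81, -27, -162, 567, -1215.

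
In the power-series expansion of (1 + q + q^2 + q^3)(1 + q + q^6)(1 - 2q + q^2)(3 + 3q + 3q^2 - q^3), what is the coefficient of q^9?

-5

(1 + q + q^2 + q^3) has coefficients 1,1,1,1 for degrees 0…3.
(1 + q + q^6) has coefficients 1,1,0,0,0,0,1,0,0,0 for degrees 0…9.
Multiplying by (1 - 2q + q^2) gives running coefficients 1,-1,-1,1,0,0,1,-2,1,0 for degrees 0…9.
Finally multiplying by (3 + 3q + 3q^2 - q^3), the product of all factors after the first has coefficients 3,0,-3,-4,1,4,2,-3,0,-4 for degrees 0…9.
[q^9] = 1·(-4) + 1·0 + 1·(-3) + 1·2 = -5.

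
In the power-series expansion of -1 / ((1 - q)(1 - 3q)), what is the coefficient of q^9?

Partial fractions give a closed form: a_n = (1/2)·1^n + (-3/2)·3^n.
At n = 9: a_9 = -29524.

-29524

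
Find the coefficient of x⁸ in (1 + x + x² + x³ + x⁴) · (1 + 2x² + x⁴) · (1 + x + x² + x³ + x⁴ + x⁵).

(1 + x + x² + x³ + x⁴) has coefficients 1,1,1,1,1 for degrees 0…4.
(1 + 2x² + x⁴) has coefficients 1,0,2,0,1,0,0,0,0 for degrees 0…8.
Finally multiplying by (1 + x + x² + x³ + x⁴ + x⁵), the product of all factors after the first has coefficients 1,1,3,3,4,4,3,3,1 for degrees 0…8.
[x⁸] = 1·1 + 1·3 + 1·3 + 1·4 + 1·4 = 15.

15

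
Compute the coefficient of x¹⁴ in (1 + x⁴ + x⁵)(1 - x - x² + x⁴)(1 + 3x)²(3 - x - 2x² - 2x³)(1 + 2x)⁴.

2646

(1 + x⁴ + x⁵) has coefficients 1,0,0,0,1,1 for degrees 0…5.
(1 - x - x² + x⁴) has coefficients 1,-1,-1,0,1,0,0,0,0,0,0,0,0,0,0 for degrees 0…14.
Multiplying by (1 + 3x)² gives running coefficients 1,5,2,-15,-8,6,9,0,0,0,0,0,0,0,0 for degrees 0…14.
Multiplying by (3 - x - 2x² - 2x³) gives running coefficients 3,14,-1,-59,-23,52,67,-5,-30,-18,0,0,0,0,0 for degrees 0…14.
Finally multiplying by (1 + 2x)⁴, the product of all factors after the first has coefficients 3,38,183,365,-23,-1356,-1973,99,2834,2598,48,-1472,-1056,-288,0 for degrees 0…14.
[x¹⁴] = 1·0 + 1·48 + 1·2598 = 2646.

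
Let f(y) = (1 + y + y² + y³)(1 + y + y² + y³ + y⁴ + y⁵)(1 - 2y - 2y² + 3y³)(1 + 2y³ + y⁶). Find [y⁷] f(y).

(1 + y + y² + y³) has coefficients 1,1,1,1 for degrees 0…3.
(1 + y + y² + y³ + y⁴ + y⁵) has coefficients 1,1,1,1,1,1,0,0 for degrees 0…7.
Multiplying by (1 - 2y - 2y² + 3y³) gives running coefficients 1,-1,-3,0,0,0,-1,1 for degrees 0…7.
Finally multiplying by (1 + 2y³ + y⁶), the product of all factors after the first has coefficients 1,-1,-3,2,-2,-6,0,0 for degrees 0…7.
[y⁷] = 1·0 + 1·0 + 1·(-6) + 1·(-2) = -8.

-8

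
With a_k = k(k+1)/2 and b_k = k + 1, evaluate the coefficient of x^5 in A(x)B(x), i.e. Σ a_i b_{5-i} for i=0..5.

70

This is [x^5] in the product of the two ordinary generating functions.
Σ = 0·6 + 1·5 + 3·4 + 6·3 + 10·2 + 15·1 = 70.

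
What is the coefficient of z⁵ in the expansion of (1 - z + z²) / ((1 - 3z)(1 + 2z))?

91

The denominator gives the recurrence a_n = a_(n−1) + 6a_(n−2) for n ≥ 3; the numerator fixes a_0 = 1, a_1 = 0, a_2 = 7.
Iterating: 1, 0, 7, 7, 49, 91, so a_5 = 91.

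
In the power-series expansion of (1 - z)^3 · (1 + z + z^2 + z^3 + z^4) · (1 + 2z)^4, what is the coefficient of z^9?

(1 - z)^3 has coefficients 1,-3,3,-1 for degrees 0…3.
(1 + z + z^2 + z^3 + z^4) has coefficients 1,1,1,1,1,0,0,0,0,0 for degrees 0…9.
Finally multiplying by (1 + 2z)^4, the product of all factors after the first has coefficients 1,9,33,65,81,80,72,48,16,0 for degrees 0…9.
[z^9] = 1·0 − 3·16 + 3·48 − 1·72 = 24.

24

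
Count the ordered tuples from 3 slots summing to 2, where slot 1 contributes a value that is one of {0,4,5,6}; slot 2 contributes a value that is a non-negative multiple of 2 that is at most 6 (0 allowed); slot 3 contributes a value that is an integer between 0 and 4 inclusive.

2

The generating function for the choices is (1 + y⁴ + y⁵ + y⁶)·(1 + y² + y⁴ + y⁶)·(1 + y + y² + y³ + y⁴); the count is [y²].
(1 + y⁴ + y⁵ + y⁶) has coefficients 1,0,0 for degrees 0…2.
(1 + y² + y⁴ + y⁶) has coefficients 1,0,1 for degrees 0…2.
Finally multiplying by (1 + y + y² + y³ + y⁴), the product of all factors after the first has coefficients 1,1,2 for degrees 0…2.
[y²] = 1·2 = 2.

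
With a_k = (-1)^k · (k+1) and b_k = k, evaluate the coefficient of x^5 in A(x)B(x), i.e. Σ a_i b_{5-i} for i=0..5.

3

This is [x^5] in the product of the two ordinary generating functions.
Σ = 1·5 − 2·4 + 3·3 − 4·2 + 5·1 − 6·0 = 3.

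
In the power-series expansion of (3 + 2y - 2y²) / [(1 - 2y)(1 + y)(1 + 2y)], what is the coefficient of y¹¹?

-683

Partial fractions give a closed form: a_n = (7/6)·2^n + (1/3)·(-1)^n + (3/2)·(-2)^n.
At n = 11: a_11 = -683.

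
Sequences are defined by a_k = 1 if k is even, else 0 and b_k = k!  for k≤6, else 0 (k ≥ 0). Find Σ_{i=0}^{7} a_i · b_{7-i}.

127

Write out a_i and b_{7-i} for i = 0,…,7 and sum the products.
Σ = 1·0 + 0·720 + 1·120 + 0·24 + 1·6 + 0·2 + 1·1 + 0·1 = 127.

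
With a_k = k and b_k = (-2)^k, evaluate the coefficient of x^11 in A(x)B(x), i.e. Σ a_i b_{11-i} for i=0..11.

459

This is [x^11] in the product of the two ordinary generating functions.
Σ = 0·(-2048) + 1·1024 + 2·(-512) + 3·256 + 4·(-128) + 5·64 + 6·(-32) + 7·16 + 8·(-8) + 9·4 + 10·(-2) + 11·1 = 459.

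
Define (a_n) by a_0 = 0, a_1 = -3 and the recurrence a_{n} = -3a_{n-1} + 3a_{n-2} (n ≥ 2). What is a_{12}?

5773680

The ordinary generating function has denominator 1 + 3z - 3z^2.
Iterating the recurrence: a_0,…,a_{12} = 0, -3, 9, -36, 135, -513, 1944, -7371, 27945, -105948, 401679, -1522881, 5773680.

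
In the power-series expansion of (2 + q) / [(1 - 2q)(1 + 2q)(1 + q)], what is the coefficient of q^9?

-341

Partial fractions give a closed form: a_n = (5/6)·2^n + (3/2)·(-2)^n + (-1/3)·(-1)^n.
At n = 9: a_9 = -341.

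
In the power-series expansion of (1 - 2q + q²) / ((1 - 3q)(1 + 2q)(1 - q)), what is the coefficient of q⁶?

The denominator gives the recurrence a_n = 2a_(n−1) + 5a_(n−2) − 6a_(n−3) for n ≥ 3; the numerator fixes a_0 = 1, a_1 = 0, a_2 = 6.
Iterating: 1, 0, 6, 6, 42, 78, 330, so a_6 = 330.

330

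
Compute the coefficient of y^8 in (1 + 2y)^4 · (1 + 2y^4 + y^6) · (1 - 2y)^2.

(1 + 2y)^4 has coefficients 1,8,24,32,16 for degrees 0…4.
(1 + 2y^4 + y^6) has coefficients 1,0,0,0,2,0,1,0,0 for degrees 0…8.
Finally multiplying by (1 - 2y)^2, the product of all factors after the first has coefficients 1,-4,4,0,2,-8,9,-4,4 for degrees 0…8.
[y^8] = 1·4 + 8·(-4) + 24·9 + 32·(-8) + 16·2 = -36.

-36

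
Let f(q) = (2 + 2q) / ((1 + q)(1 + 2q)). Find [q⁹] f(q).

-1024

Partial fractions give a closed form: a_n = (2)·(-2)^n.
At n = 9: a_9 = -1024.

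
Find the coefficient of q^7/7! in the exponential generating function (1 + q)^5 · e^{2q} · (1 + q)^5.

7141248

The EGF product rule gives c_7 = Σ_{k_1+k_2+k_3=7} C(7; k_1,k_2,k_3) · ∏ g_i(k_i), where (1+q)^5 gives the falling factorial (5)_k; e^{2q} gives (2)^k; (1+q)^5 gives the falling factorial (5)_k.
g_1(k) for k = 0…7: 1, 5, 20, 60, 120, 120, 0, 0.
g_2(k) for k = 0…7: 1, 2, 4, 8, 16, 32, 64, 128.
g_3(k) for k = 0…7: 1, 5, 20, 60, 120, 120, 0, 0.
First combine the last two factors: h(k) = Σ_j C(k,j)·g_2(j)·g_3(k−j) for k = 0…7: 1, 7, 44, 248, 1256, 5752, 24064, 93088.
c_7 = Σ_k C(7,k)·g_1(k)·h(7−k) = 1·1·93088 + 7·5·24064 + 21·20·5752 + 35·60·1256 + 35·120·248 + 21·120·44 = 93088 + 842240 + 2415840 + 2637600 + 1041600 + 110880 = 7141248.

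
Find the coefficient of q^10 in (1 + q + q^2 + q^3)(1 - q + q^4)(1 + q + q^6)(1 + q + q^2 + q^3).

3

(1 + q + q^2 + q^3) has coefficients 1,1,1,1 for degrees 0…3.
(1 - q + q^4) has coefficients 1,-1,0,0,1,0,0,0,0,0,0 for degrees 0…10.
Multiplying by (1 + q + q^6) gives running coefficients 1,0,-1,0,1,1,1,-1,0,0,1 for degrees 0…10.
Finally multiplying by (1 + q + q^2 + q^3), the product of all factors after the first has coefficients 1,1,0,0,0,1,3,2,1,0,0 for degrees 0…10.
[q^10] = 1·0 + 1·0 + 1·1 + 1·2 = 3.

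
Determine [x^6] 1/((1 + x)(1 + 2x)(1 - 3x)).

The denominator gives the recurrence a_n = 7a_(n−2) + 6a_(n−3) for n ≥ 3; the numerator fixes a_0 = 1, a_1 = 0, a_2 = 7.
Iterating: 1, 0, 7, 6, 49, 84, 379, so a_6 = 379.

379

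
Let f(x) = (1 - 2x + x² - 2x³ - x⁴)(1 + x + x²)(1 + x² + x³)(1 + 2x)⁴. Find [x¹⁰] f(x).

-360

(1 - 2x + x² - 2x³ - x⁴) has coefficients 1,-2,1,-2,-1 for degrees 0…4.
(1 + x + x²) has coefficients 1,1,1,0,0,0,0,0,0,0,0 for degrees 0…10.
Multiplying by (1 + x² + x³) gives running coefficients 1,1,2,2,2,1,0,0,0,0,0 for degrees 0…10.
Finally multiplying by (1 + 2x)⁴, the product of all factors after the first has coefficients 1,9,34,74,114,145,152,120,64,16,0 for degrees 0…10.
[x¹⁰] = 1·0 − 2·16 + 1·64 − 2·120 − 1·152 = -360.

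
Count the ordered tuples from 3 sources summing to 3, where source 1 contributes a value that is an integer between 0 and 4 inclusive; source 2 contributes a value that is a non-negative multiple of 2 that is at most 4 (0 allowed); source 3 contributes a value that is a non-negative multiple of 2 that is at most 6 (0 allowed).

3

The generating function for the choices is (1 + z + z² + z³ + z⁴)·(1 + z² + z⁴)·(1 + z² + z⁴ + z⁶); the count is [z³].
(1 + z + z² + z³ + z⁴) has coefficients 1,1,1,1 for degrees 0…3.
(1 + z² + z⁴) has coefficients 1,0,1,0 for degrees 0…3.
Finally multiplying by (1 + z² + z⁴ + z⁶), the product of all factors after the first has coefficients 1,0,2,0 for degrees 0…3.
[z³] = 1·0 + 1·2 + 1·0 + 1·1 = 3.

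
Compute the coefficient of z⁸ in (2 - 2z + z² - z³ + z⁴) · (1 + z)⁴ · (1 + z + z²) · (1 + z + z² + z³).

9

(2 - 2z + z² - z³ + z⁴) has coefficients 2,-2,1,-1,1 for degrees 0…4.
(1 + z)⁴ has coefficients 1,4,6,4,1,0,0,0,0 for degrees 0…8.
Multiplying by (1 + z + z²) gives running coefficients 1,5,11,14,11,5,1,0,0 for degrees 0…8.
Finally multiplying by (1 + z + z² + z³), the product of all factors after the first has coefficients 1,6,17,31,41,41,31,17,6 for degrees 0…8.
[z⁸] = 2·6 − 2·17 + 1·31 − 1·41 + 1·41 = 9.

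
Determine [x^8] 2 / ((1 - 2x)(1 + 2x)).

Partial fractions give a closed form: a_n = (1)·2^n + (1)·(-2)^n.
At n = 8: a_8 = 512.

512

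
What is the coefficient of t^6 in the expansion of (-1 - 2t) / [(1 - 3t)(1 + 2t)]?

Partial fractions give a closed form: a_n = (-1)·3^n.
At n = 6: a_6 = -729.

-729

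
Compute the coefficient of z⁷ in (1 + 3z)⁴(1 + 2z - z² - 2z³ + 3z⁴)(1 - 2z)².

(1 + 3z)⁴ has coefficients 1,12,54,108,81 for degrees 0…4.
(1 + 2z - z² - 2z³ + 3z⁴) has coefficients 1,2,-1,-2,3,0,0,0 for degrees 0…7.
Finally multiplying by (1 - 2z)², the product of all factors after the first has coefficients 1,-2,-5,10,7,-20,12,0 for degrees 0…7.
[z⁷] = 1·0 + 12·12 + 54·(-20) + 108·7 + 81·10 = 630.

630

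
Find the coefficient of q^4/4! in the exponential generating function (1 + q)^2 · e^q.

21

The EGF product rule gives c_4 = Σ_{k_1+k_2=4} C(4; k_1,k_2) · ∏ g_i(k_i), where (1+q)^2 gives the falling factorial (2)_k; e^q gives (1)^k.
g_1(k) for k = 0…4: 1, 2, 2, 0, 0.
g_2(k) for k = 0…4: 1, 1, 1, 1, 1.
c_4 = Σ_k C(4,k)·g_1(k)·g_2(4−k) = 1·1·1 + 4·2·1 + 6·2·1 = 1 + 8 + 12 = 21.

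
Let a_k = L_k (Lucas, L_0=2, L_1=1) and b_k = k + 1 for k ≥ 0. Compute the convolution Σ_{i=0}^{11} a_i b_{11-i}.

1348

The convolution is the x^11 coefficient of A(x)B(x).
Σ = 2·12 + 1·11 + 3·10 + 4·9 + 7·8 + 11·7 + 18·6 + 29·5 + 47·4 + 76·3 + 123·2 + 199·1 = 1348.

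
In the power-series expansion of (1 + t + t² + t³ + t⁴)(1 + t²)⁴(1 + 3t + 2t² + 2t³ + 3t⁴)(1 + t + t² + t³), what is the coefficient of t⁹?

438

(1 + t + t² + t³ + t⁴) has coefficients 1,1,1,1,1 for degrees 0…4.
(1 + t²)⁴ has coefficients 1,0,4,0,6,0,4,0,1,0 for degrees 0…9.
Multiplying by (1 + 3t + 2t² + 2t³ + 3t⁴) gives running coefficients 1,3,6,14,17,26,28,24,27,11 for degrees 0…9.
Finally multiplying by (1 + t + t² + t³), the product of all factors after the first has coefficients 1,4,10,24,40,63,85,95,105,90 for degrees 0…9.
[t⁹] = 1·90 + 1·105 + 1·95 + 1·85 + 1·63 = 438.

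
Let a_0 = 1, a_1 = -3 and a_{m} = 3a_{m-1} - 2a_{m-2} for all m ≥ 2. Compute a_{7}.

The ordinary generating function has denominator 1 - 3t + 2t^2.
Iterating the recurrence: a_0,…,a_{7} = 1, -3, -11, -27, -59, -123, -251, -507.

-507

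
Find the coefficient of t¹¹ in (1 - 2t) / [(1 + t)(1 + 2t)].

The denominator gives the recurrence a_n = −3a_(n−1) − 2a_(n−2) for n ≥ 2; the numerator fixes a_0 = 1, a_1 = -5.
Iterating: 1, -5, 13, -29, 61, -125, 253, -509, 1021, -2045, 4093, -8189, so a_11 = -8189.

-8189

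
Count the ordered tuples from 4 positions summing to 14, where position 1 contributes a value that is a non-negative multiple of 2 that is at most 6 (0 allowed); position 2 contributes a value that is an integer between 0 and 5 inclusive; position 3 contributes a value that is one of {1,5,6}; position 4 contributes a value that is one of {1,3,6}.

The generating function for the choices is (1 + z² + z⁴ + z⁶)·(1 + z + z² + z³ + z⁴ + z⁵)·(z + z⁵ + z⁶)·(z + z³ + z⁶); the count is [z¹⁴].
(1 + z² + z⁴ + z⁶) has coefficients 1,0,1,0,1,0,1 for degrees 0…6.
(1 + z + z² + z³ + z⁴ + z⁵) has coefficients 1,1,1,1,1,1,0,0,0,0,0,0,0,0,0 for degrees 0…14.
Multiplying by (z + z⁵ + z⁶) gives running coefficients 0,1,1,1,1,2,3,2,2,2,2,1,0,0,0 for degrees 0…14.
Finally multiplying by (z + z³ + z⁶), the product of all factors after the first has coefficients 0,0,1,1,2,2,3,5,5,6,5,6,6,4,3 for degrees 0…14.
[z¹⁴] = 1·3 + 1·6 + 1·5 + 1·5 = 19.

19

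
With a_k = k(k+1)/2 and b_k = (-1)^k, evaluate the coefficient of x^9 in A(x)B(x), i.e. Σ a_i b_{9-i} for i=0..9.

25

Write out a_i and b_{9-i} for i = 0,…,9 and sum the products.
Σ = 0·(-1) + 1·1 + 3·(-1) + 6·1 + 10·(-1) + 15·1 + 21·(-1) + 28·1 + 36·(-1) + 45·1 = 25.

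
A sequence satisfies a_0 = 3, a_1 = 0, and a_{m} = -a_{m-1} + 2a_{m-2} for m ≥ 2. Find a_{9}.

-510

The ordinary generating function has denominator 1 + q - 2q^2.
Iterating the recurrence: a_0,…,a_{9} = 3, 0, 6, -6, 18, -30, 66, -126, 258, -510.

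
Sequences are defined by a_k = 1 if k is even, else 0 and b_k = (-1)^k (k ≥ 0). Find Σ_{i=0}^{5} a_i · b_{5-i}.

The convolution is the x^5 coefficient of A(x)B(x).
Σ = 1·(-1) + 0·1 + 1·(-1) + 0·1 + 1·(-1) + 0·1 = -3.

-3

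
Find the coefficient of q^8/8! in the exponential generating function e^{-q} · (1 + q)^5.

The EGF product rule gives c_8 = Σ_{k_1+k_2=8} C(8; k_1,k_2) · ∏ g_i(k_i), where e^{-q} gives (-1)^k; (1+q)^5 gives the falling factorial (5)_k.
g_1(k) for k = 0…8: 1, -1, 1, -1, 1, -1, 1, -1, 1.
g_2(k) for k = 0…8: 1, 5, 20, 60, 120, 120, 0, 0, 0.
c_8 = Σ_k C(8,k)·g_1(k)·g_2(8−k) = 56·(-1)·120 + 70·1·120 + 56·(-1)·60 + 28·1·20 + 8·(-1)·5 + 1·1·1 = −6720 + 8400 − 3360 + 560 − 40 + 1 = -1159.

-1159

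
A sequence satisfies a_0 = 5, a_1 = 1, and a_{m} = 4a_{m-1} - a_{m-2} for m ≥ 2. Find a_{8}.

-3691

The ordinary generating function has denominator 1 - 4z + z^2.
Iterating the recurrence: a_0,…,a_{8} = 5, 1, -1, -5, -19, -71, -265, -989, -3691.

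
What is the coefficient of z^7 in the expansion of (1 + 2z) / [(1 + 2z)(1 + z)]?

-1

Partial fractions give a closed form: a_n = (1)·(-1)^n.
At n = 7: a_7 = -1.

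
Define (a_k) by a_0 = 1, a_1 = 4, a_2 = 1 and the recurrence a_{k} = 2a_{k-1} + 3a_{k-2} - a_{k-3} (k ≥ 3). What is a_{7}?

The ordinary generating function has denominator 1 - 2z - 3z^2 + z^3.
Iterating the recurrence: a_0,…,a_{7} = 1, 4, 1, 13, 25, 88, 238, 715.

715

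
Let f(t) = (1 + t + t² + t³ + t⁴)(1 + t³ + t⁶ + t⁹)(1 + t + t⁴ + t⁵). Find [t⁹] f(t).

(1 + t + t² + t³ + t⁴) has coefficients 1,1,1,1,1 for degrees 0…4.
(1 + t³ + t⁶ + t⁹) has coefficients 1,0,0,1,0,0,1,0,0,1 for degrees 0…9.
Finally multiplying by (1 + t + t⁴ + t⁵), the product of all factors after the first has coefficients 1,1,0,1,2,1,1,2,1,1 for degrees 0…9.
[t⁹] = 1·1 + 1·1 + 1·2 + 1·1 + 1·1 = 6.

6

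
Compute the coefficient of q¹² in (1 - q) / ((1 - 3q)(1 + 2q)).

215034

Partial fractions give a closed form: a_n = (2/5)·3^n + (3/5)·(-2)^n.
At n = 12: a_12 = 215034.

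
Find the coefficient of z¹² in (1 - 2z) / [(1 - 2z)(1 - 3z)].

The denominator gives the recurrence a_n = 5a_(n−1) − 6a_(n−2) for n ≥ 2; the numerator fixes a_0 = 1, a_1 = 3.
Iterating: 1, 3, 9, 27, 81, 243, 729, 2187, 6561, 19683, 59049, 177147, 531441, so a_12 = 531441.

531441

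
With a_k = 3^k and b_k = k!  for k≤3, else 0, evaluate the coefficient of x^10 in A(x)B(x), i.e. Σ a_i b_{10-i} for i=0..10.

104976

The convolution is the x^10 coefficient of A(x)B(x).
Σ = 1·0 + 3·0 + 9·0 + 27·0 + 81·0 + 243·0 + 729·0 + 2187·6 + 6561·2 + 19683·1 + 59049·1 = 104976.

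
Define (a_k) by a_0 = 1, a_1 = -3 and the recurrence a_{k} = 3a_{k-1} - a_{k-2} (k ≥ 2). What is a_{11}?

The ordinary generating function has denominator 1 - 3y + y^2.
Iterating the recurrence: a_0,…,a_{11} = 1, -3, -10, -27, -71, -186, -487, -1275, -3338, -8739, -22879, -59898.

-59898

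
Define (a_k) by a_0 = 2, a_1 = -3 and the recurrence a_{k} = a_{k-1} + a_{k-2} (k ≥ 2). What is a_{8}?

-37

The ordinary generating function has denominator 1 - q - q^2.
Iterating the recurrence: a_0,…,a_{8} = 2, -3, -1, -4, -5, -9, -14, -23, -37.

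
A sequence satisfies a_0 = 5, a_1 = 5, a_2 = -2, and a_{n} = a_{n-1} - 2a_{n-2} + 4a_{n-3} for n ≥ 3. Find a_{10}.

-88

The ordinary generating function has denominator 1 - q + 2q^2 - 4q^3.
Iterating the recurrence: a_0,…,a_{10} = 5, 5, -2, 8, 32, 8, -24, 88, 168, -104, -88.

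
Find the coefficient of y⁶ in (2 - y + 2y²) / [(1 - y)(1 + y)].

4

The denominator gives the recurrence a_n = a_(n−2) for n ≥ 3; the numerator fixes a_0 = 2, a_1 = -1, a_2 = 4.
Iterating: 2, -1, 4, -1, 4, -1, 4, so a_6 = 4.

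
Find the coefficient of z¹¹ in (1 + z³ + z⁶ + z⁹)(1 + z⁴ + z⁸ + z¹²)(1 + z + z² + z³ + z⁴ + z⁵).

6

(1 + z³ + z⁶ + z⁹) has coefficients 1,0,0,1,0,0,1,0,0,1 for degrees 0…9.
(1 + z⁴ + z⁸ + z¹²) has coefficients 1,0,0,0,1,0,0,0,1,0,0,0 for degrees 0…11.
Finally multiplying by (1 + z + z² + z³ + z⁴ + z⁵), the product of all factors after the first has coefficients 1,1,1,1,2,2,1,1,2,2,1,1 for degrees 0…11.
[z¹¹] = 1·1 + 1·2 + 1·2 + 1·1 = 6.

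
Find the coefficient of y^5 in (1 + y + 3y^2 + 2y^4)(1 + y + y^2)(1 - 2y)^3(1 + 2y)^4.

(1 + y + 3y^2 + 2y^4) has coefficients 1,1,3,0,2 for degrees 0…4.
(1 + y + y^2) has coefficients 1,1,1,0,0,0 for degrees 0…5.
Multiplying by (1 - 2y)^3 gives running coefficients 1,-5,7,-2,4,-8 for degrees 0…5.
Finally multiplying by (1 + 2y)^4, the product of all factors after the first has coefficients 1,3,-9,-34,12,120 for degrees 0…5.
[y^5] = 1·120 + 1·12 + 3·(-34) + 2·3 = 36.

36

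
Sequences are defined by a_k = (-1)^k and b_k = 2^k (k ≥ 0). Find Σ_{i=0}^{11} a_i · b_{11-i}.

The convolution is the t^11 coefficient of A(t)B(t).
Σ = 1·2048 − 1·1024 + 1·512 − 1·256 + 1·128 − 1·64 + 1·32 − 1·16 + 1·8 − 1·4 + 1·2 − 1·1 = 1365.

1365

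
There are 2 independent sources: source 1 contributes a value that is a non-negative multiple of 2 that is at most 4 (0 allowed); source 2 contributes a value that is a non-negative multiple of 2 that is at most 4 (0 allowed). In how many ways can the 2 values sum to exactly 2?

The generating function for the choices is (1 + z^2 + z^4)·(1 + z^2 + z^4); the count is [z^2].
(1 + z^2 + z^4) has coefficients 1,0,1 for degrees 0…2.
(1 + z^2 + z^4) has coefficients 1,0,1 for degrees 0…2.
[z^2] = 1·1 + 1·1 = 2.

2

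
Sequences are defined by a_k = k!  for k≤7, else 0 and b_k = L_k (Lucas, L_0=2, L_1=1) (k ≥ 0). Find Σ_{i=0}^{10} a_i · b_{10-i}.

This is [x^10] in the product of the two ordinary generating functions.
Σ = 1·123 + 1·76 + 2·47 + 6·29 + 24·18 + 120·11 + 720·7 + 5040·4 + 0·3 + 0·1 + 0·2 = 27419.

27419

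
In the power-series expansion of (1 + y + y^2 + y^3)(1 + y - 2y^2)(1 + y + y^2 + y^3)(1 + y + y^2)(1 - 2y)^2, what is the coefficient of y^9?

(1 + y + y^2 + y^3) has coefficients 1,1,1,1 for degrees 0…3.
(1 + y - 2y^2) has coefficients 1,1,-2,0,0,0,0,0,0,0 for degrees 0…9.
Multiplying by (1 + y + y^2 + y^3) gives running coefficients 1,2,0,0,-1,-2,0,0,0,0 for degrees 0…9.
Multiplying by (1 + y + y^2) gives running coefficients 1,3,3,2,-1,-3,-3,-2,0,0 for degrees 0…9.
Finally multiplying by (1 - 2y)^2, the product of all factors after the first has coefficients 1,-1,-5,2,3,9,5,-2,-4,-8 for degrees 0…9.
[y^9] = 1·(-8) + 1·(-4) + 1·(-2) + 1·5 = -9.

-9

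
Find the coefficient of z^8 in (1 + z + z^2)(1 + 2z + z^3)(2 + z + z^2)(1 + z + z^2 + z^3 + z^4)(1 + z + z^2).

(1 + z + z^2) has coefficients 1,1,1 for degrees 0…2.
(1 + 2z + z^3) has coefficients 1,2,0,1,0,0,0,0,0 for degrees 0…8.
Multiplying by (2 + z + z^2) gives running coefficients 2,5,3,4,1,1,0,0,0 for degrees 0…8.
Multiplying by (1 + z + z^2 + z^3 + z^4) gives running coefficients 2,7,10,14,15,14,9,6,2 for degrees 0…8.
Finally multiplying by (1 + z + z^2), the product of all factors after the first has coefficients 2,9,19,31,39,43,38,29,17 for degrees 0…8.
[z^8] = 1·17 + 1·29 + 1·38 = 84.

84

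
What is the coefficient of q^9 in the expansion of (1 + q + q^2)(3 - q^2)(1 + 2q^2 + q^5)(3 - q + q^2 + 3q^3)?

(1 + q + q^2) has coefficients 1,1,1 for degrees 0…2.
(3 - q^2) has coefficients 3,0,-1,0,0,0,0,0,0,0 for degrees 0…9.
Multiplying by (1 + 2q^2 + q^5) gives running coefficients 3,0,5,0,-2,3,0,-1,0,0 for degrees 0…9.
Finally multiplying by (3 - q + q^2 + 3q^3), the product of all factors after the first has coefficients 9,-3,18,4,-1,26,-5,-6,10,-1 for degrees 0…9.
[q^9] = 1·(-1) + 1·10 + 1·(-6) = 3.

3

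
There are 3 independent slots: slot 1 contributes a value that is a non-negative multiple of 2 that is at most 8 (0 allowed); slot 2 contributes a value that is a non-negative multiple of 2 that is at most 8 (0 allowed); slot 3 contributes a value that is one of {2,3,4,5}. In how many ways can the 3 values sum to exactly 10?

The generating function for the choices is (1 + t^2 + t^4 + t^6 + t^8)·(1 + t^2 + t^4 + t^6 + t^8)·(t^2 + t^3 + t^4 + t^5); the count is [t^10].
(1 + t^2 + t^4 + t^6 + t^8) has coefficients 1,0,1,0,1,0,1,0,1 for degrees 0…8.
(1 + t^2 + t^4 + t^6 + t^8) has coefficients 1,0,1,0,1,0,1,0,1,0,0 for degrees 0…10.
Finally multiplying by (t^2 + t^3 + t^4 + t^5), the product of all factors after the first has coefficients 0,0,1,1,2,2,2,2,2,2,2 for degrees 0…10.
[t^10] = 1·2 + 1·2 + 1·2 + 1·2 + 1·1 = 9.

9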